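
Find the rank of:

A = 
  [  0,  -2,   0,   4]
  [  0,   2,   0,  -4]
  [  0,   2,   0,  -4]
rank(A) = 1

Row reduce:
R2 → R2 + (1)·R1
R3 → R3 + (1)·R1
REF = 
  [  0,  -2,   0,   4]
  [  0,   0,   0,   0]
  [  0,   0,   0,   0]
Pivot columns: 2 → 1 pivot.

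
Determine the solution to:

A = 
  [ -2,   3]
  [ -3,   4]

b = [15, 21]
x = [-3, 3]

Row reduce the augmented matrix [A|b]:
R2 → R2 - (3/2)·R1
REF = 
  [  -2,    3,   15]
  [   0, -1/2, -3/2]

Back-substitution:
x₂ = (-3/2) / (-1/2) = 3
x₁ = (15 - (3)(3)) / (-2) = -3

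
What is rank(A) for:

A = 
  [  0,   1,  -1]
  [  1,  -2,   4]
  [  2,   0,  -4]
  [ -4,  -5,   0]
Row reduce:
Swap R1 ↔ R2
R3 → R3 - (2)·R1
R4 → R4 + (4)·R1
R3 → R3 - (4)·R2
R4 → R4 + (13)·R2
R4 → R4 + (3/8)·R3
REF = 
  [  1,  -2,   4]
  [  0,   1,  -1]
  [  0,   0,  -8]
  [  0,   0,   0]
Pivot columns: 1, 2, 3 → 3 pivots.

rank(A) = 3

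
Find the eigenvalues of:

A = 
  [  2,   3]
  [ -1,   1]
λ = (3 + i√11)/2, (3 - i√11)/2  (≈ 1.5 + 1.658i, 1.5 - 1.658i)

tr(A) = 3, det(A) = 5
Characteristic polynomial: λ² - tr(A)λ + det(A) = λ² - 3λ + 5
λ² - 3λ + 5 = 0  ⇒  λ = (3 ± √((-3)² - 4·(5)))/2 = (3 ± √(-11))/2
  = (3 + i√11)/2,  (3 - i√11)/2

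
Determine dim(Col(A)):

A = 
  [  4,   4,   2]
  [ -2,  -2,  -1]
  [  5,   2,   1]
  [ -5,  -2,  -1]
Row reduce:
R2 → R2 + (1/2)·R1
R3 → R3 - (5/4)·R1
R4 → R4 + (5/4)·R1
Swap R2 ↔ R3
R4 → R4 + (1)·R2
REF = 
  [   4,    4,    2]
  [   0,   -3, -3/2]
  [   0,    0,    0]
  [   0,    0,    0]
Pivot columns: 1, 2 → 2 pivots.
dim(Col(A)) = number of pivot columns = 2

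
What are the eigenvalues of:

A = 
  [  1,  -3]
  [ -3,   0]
λ = (1 + √37)/2, (1 - √37)/2  (≈ 3.541, -2.541)

tr(A) = 1, det(A) = -9
Characteristic polynomial: λ² - tr(A)λ + det(A) = λ² - λ - 9
λ² - λ - 9 = 0  ⇒  λ = (1 ± √((-1)² - 4·(-9)))/2 = (1 ± √(37))/2
  = (1 + √37)/2,  (1 - √37)/2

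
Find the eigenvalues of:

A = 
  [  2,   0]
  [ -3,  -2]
λ = 2, -2

tr(A) = 0, det(A) = -4
Characteristic polynomial: λ² - tr(A)λ + det(A) = λ² - 4
λ² - 4 = (λ + 2)(λ - 2)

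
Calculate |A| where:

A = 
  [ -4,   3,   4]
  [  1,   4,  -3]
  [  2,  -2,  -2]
4

Cofactor expansion along row 1:
det(A) = (-4)·((4)(-2) - (-3)(-2)) - (3)·((1)(-2) - (-3)(2)) + (4)·((1)(-2) - (4)(2))
  = (-4)(-14) - (3)(4) + (4)(-10)
  = 4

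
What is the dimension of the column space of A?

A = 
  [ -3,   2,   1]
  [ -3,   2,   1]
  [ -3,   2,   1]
dim(Col(A)) = 1

Row reduce:
R2 → R2 - (1)·R1
R3 → R3 - (1)·R1
REF = 
  [ -3,   2,   1]
  [  0,   0,   0]
  [  0,   0,   0]
Pivot columns: 1 → 1 pivot.
dim(Col(A)) = number of pivot columns = 1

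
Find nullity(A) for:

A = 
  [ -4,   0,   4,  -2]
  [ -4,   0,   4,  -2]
nullity(A) = 3

Row reduce:
R2 → R2 - (1)·R1
REF = 
  [ -4,   0,   4,  -2]
  [  0,   0,   0,   0]
Pivot columns: 1 → 1 pivot.
rank(A) = 1, so nullity(A) = 4 - 1 = 3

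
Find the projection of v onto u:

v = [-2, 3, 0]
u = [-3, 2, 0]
proj_u(v) = [-36/13, 24/13, 0]

v·u = (-2)(-3) + (3)(2) + (0)(0) = 12
u·u = (-3)² + (2)² + (0)² = 13
proj_u(v) = (v·u / u·u) × u = (12/13) × u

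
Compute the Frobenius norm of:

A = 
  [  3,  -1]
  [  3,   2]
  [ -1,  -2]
||A||_F = 5.292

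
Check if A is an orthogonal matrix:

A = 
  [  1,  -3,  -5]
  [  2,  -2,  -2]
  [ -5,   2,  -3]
No

AᵀA = 
  [ 30, -17,   6]
  [-17,  17,  13]
  [  6,  13,  38]
≠ I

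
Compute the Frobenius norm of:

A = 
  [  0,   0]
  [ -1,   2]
||A||_F = 2.236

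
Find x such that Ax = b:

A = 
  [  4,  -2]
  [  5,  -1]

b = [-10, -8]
Row reduce the augmented matrix [A|b]:
R2 → R2 - (5/4)·R1
REF = 
  [  4,  -2, -10]
  [  0, 3/2, 9/2]

Back-substitution:
x₂ = (9/2) / (3/2) = 3
x₁ = (-10 - (-2)(3)) / 4 = -1

x = [-1, 3]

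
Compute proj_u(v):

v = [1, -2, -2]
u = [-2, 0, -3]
proj_u(v) = [-8/13, 0, -12/13]

v·u = (1)(-2) + (-2)(0) + (-2)(-3) = 4
u·u = (-2)² + (0)² + (-3)² = 13
proj_u(v) = (v·u / u·u) × u = (4/13) × u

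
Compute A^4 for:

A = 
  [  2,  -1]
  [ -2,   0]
A² = A·A:
A²[1,1] = (2)(2) + (-1)(-2) = 6
A²[1,2] = (2)(-1) + (-1)(0) = -2
A²[2,1] = (-2)(2) + (0)(-2) = -4
A²[2,2] = (-2)(-1) + (0)(0) = 2
A² = 
  [  6,  -2]
  [ -4,   2]

A^3 = A^2·A:
A^3[1,1] = (6)(2) + (-2)(-2) = 16
A^3[1,2] = (6)(-1) + (-2)(0) = -6
A^3[2,1] = (-4)(2) + (2)(-2) = -12
A^3[2,2] = (-4)(-1) + (2)(0) = 4
A^3 = 
  [ 16,  -6]
  [-12,   4]

A^4 = A^3·A:
A^4[1,1] = (16)(2) + (-6)(-2) = 44
A^4[1,2] = (16)(-1) + (-6)(0) = -16
A^4[2,1] = (-12)(2) + (4)(-2) = -32
A^4[2,2] = (-12)(-1) + (4)(0) = 12
A^4 = 
  [ 44, -16]
  [-32,  12]

Therefore
A^4 = 
  [ 44, -16]
  [-32,  12]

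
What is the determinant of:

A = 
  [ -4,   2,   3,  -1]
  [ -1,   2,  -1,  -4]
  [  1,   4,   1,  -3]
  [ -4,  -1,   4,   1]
Cofactor expansion along row 1: det(A) = a₁₁M₁₁ - a₁₂M₁₂ + a₁₃M₁₃ - a₁₄M₁₄

M₁₁ = det[[2, -1, -4]; [4, 1, -3]; [-1, 4, 1]]
  = (2)·((1)(1) - (-3)(4)) - (-1)·((4)(1) - (-3)(-1)) + (-4)·((4)(4) - (1)(-1))
  = (2)(13) - (-1)(1) + (-4)(17)
  = -41
M₁₂ = det[[-1, -1, -4]; [1, 1, -3]; [-4, 4, 1]]
  = (-1)·((1)(1) - (-3)(4)) - (-1)·((1)(1) - (-3)(-4)) + (-4)·((1)(4) - (1)(-4))
  = (-1)(13) - (-1)(-11) + (-4)(8)
  = -56
M₁₃ = det[[-1, 2, -4]; [1, 4, -3]; [-4, -1, 1]]
  = (-1)·((4)(1) - (-3)(-1)) - (2)·((1)(1) - (-3)(-4)) + (-4)·((1)(-1) - (4)(-4))
  = (-1)(1) - (2)(-11) + (-4)(15)
  = -39
M₁₄ = det[[-1, 2, -1]; [1, 4, 1]; [-4, -1, 4]]
  = (-1)·((4)(4) - (1)(-1)) - (2)·((1)(4) - (1)(-4)) + (-1)·((1)(-1) - (4)(-4))
  = (-1)(17) - (2)(8) + (-1)(15)
  = -48

det(A) = (-4)(-41) - (2)(-56) + (3)(-39) - (-1)(-48) = 111

det(A) = 111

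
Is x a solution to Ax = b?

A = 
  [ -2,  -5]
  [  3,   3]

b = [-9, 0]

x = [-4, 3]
No

Ax = [-7, -3] ≠ b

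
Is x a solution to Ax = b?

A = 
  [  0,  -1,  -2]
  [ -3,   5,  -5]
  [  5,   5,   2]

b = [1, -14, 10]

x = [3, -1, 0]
Yes

Ax = [1, -14, 10] = b ✓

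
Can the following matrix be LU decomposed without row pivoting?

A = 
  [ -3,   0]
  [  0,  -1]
Yes.
A[1,1] = -3 ≠ 0, so Gaussian elimination proceeds without a row swap: multiplier ℓ₂₁ = (0)/(-3) = 0, and U[2,2] = -1 - (0)(0) = -1.
L = 
  [  1,   0]
  [  0,   1]
U = 
  [ -3,   0]
  [  0,  -1]
Check row 2 of LU: [(0)(-3), (0)(0) + (-1)] = [0, -1] = row 2 of A ✓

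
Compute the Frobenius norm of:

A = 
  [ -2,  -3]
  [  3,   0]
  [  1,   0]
||A||_F = 4.796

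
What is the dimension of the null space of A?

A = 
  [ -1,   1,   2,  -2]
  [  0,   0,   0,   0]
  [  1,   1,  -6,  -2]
nullity(A) = 2

Row reduce:
R3 → R3 + (1)·R1
Swap R2 ↔ R3
REF = 
  [ -1,   1,   2,  -2]
  [  0,   2,  -4,  -4]
  [  0,   0,   0,   0]
Pivot columns: 1, 2 → 2 pivots.
rank(A) = 2, so nullity(A) = 4 - 2 = 2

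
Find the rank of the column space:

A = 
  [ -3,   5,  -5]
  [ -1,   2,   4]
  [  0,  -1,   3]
Row reduce:
R2 → R2 - (1/3)·R1
R3 → R3 + (3)·R2
REF = 
  [  -3,    5,   -5]
  [   0,  1/3, 17/3]
  [   0,    0,   20]
Pivot columns: 1, 2, 3 → 3 pivots.
dim(Col(A)) = number of pivot columns = 3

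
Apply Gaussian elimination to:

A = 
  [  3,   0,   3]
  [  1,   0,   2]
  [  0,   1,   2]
Row operations:
R2 → R2 - (1/3)·R1
Swap R2 ↔ R3

Resulting echelon form:
REF = 
  [  3,   0,   3]
  [  0,   1,   2]
  [  0,   0,   1]

Rank = 3 (number of non-zero pivot rows).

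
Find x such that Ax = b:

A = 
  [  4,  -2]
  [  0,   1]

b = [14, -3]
x = [2, -3]

Row reduce the augmented matrix [A|b]:
(already in echelon form)
REF = 
  [  4,  -2,  14]
  [  0,   1,  -3]

Back-substitution:
x₂ = (-3) / 1 = -3
x₁ = (14 - (-2)(-3)) / 4 = 2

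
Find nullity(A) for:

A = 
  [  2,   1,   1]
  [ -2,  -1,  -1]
nullity(A) = 2

Row reduce:
R2 → R2 + (1)·R1
REF = 
  [  2,   1,   1]
  [  0,   0,   0]
Pivot columns: 1 → 1 pivot.
rank(A) = 1, so nullity(A) = 3 - 1 = 2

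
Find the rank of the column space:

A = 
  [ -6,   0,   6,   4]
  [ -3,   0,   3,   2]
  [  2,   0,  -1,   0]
Row reduce:
R2 → R2 - (1/2)·R1
R3 → R3 + (1/3)·R1
Swap R2 ↔ R3
REF = 
  [ -6,   0,   6,   4]
  [  0,   0,   1, 4/3]
  [  0,   0,   0,   0]
Pivot columns: 1, 3 → 2 pivots.
dim(Col(A)) = number of pivot columns = 2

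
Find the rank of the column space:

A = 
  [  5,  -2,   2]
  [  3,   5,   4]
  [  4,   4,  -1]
dim(Col(A)) = 3

Row reduce:
R2 → R2 - (3/5)·R1
R3 → R3 - (4/5)·R1
R3 → R3 - (28/31)·R2
REF = 
  [      5,      -2,       2]
  [      0,    31/5,    14/5]
  [      0,       0, -159/31]
Pivot columns: 1, 2, 3 → 3 pivots.
dim(Col(A)) = number of pivot columns = 3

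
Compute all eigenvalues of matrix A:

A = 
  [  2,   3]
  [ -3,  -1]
λ = (1 + 3i√3)/2, (1 - 3i√3)/2  (≈ 0.5 + 2.598i, 0.5 - 2.598i)

tr(A) = 1, det(A) = 7
Characteristic polynomial: λ² - tr(A)λ + det(A) = λ² - λ + 7
λ² - λ + 7 = 0  ⇒  λ = (1 ± √((-1)² - 4·(7)))/2 = (1 ± √(-27))/2
  = (1 + 3i√3)/2,  (1 - 3i√3)/2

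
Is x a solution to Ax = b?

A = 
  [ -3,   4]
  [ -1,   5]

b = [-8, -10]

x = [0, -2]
Yes

Ax = [-8, -10] = b ✓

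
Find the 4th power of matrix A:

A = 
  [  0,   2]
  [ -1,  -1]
A² = A·A:
A²[1,1] = (0)(0) + (2)(-1) = -2
A²[1,2] = (0)(2) + (2)(-1) = -2
A²[2,1] = (-1)(0) + (-1)(-1) = 1
A²[2,2] = (-1)(2) + (-1)(-1) = -1
A² = 
  [ -2,  -2]
  [  1,  -1]

A^3 = A^2·A:
A^3[1,1] = (-2)(0) + (-2)(-1) = 2
A^3[1,2] = (-2)(2) + (-2)(-1) = -2
A^3[2,1] = (1)(0) + (-1)(-1) = 1
A^3[2,2] = (1)(2) + (-1)(-1) = 3
A^3 = 
  [  2,  -2]
  [  1,   3]

A^4 = A^3·A:
A^4[1,1] = (2)(0) + (-2)(-1) = 2
A^4[1,2] = (2)(2) + (-2)(-1) = 6
A^4[2,1] = (1)(0) + (3)(-1) = -3
A^4[2,2] = (1)(2) + (3)(-1) = -1
A^4 = 
  [  2,   6]
  [ -3,  -1]

Therefore
A^4 = 
  [  2,   6]
  [ -3,  -1]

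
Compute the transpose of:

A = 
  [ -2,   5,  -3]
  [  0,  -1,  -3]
Aᵀ = 
  [ -2,   0]
  [  5,  -1]
  [ -3,  -3]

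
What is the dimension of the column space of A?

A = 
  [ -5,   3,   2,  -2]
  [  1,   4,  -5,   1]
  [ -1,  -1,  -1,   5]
Row reduce:
R2 → R2 + (1/5)·R1
R3 → R3 - (1/5)·R1
R3 → R3 + (8/23)·R2
REF = 
  [    -5,      3,      2,     -2]
  [     0,   23/5,  -23/5,    3/5]
  [     0,      0,     -3, 129/23]
Pivot columns: 1, 2, 3 → 3 pivots.
dim(Col(A)) = number of pivot columns = 3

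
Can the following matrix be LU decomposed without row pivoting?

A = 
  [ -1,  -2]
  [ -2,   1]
Yes.
A[1,1] = -1 ≠ 0, so Gaussian elimination proceeds without a row swap: multiplier ℓ₂₁ = (-2)/(-1) = 2, and U[2,2] = 1 - (2)(-2) = 5.
L = 
  [  1,   0]
  [  2,   1]
U = 
  [ -1,  -2]
  [  0,   5]
Check row 2 of LU: [(2)(-1), (2)(-2) + 5] = [-2, 1] = row 2 of A ✓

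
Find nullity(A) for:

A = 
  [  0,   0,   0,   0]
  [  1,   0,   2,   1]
nullity(A) = 3

Row reduce:
Swap R1 ↔ R2
REF = 
  [  1,   0,   2,   1]
  [  0,   0,   0,   0]
Pivot columns: 1 → 1 pivot.
rank(A) = 1, so nullity(A) = 4 - 1 = 3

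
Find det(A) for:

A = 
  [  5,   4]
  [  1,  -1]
-9

For a 2×2 matrix, det = ad - bc = (5)(-1) - (4)(1) = -9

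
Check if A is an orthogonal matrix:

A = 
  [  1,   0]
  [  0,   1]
Yes

AᵀA = 
  [  1,   0]
  [  0,   1]
= I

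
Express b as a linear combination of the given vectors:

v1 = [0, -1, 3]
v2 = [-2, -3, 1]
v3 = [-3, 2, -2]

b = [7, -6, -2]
c1 = -3, c2 = 1, c3 = -3

b = -3·v1 + 1·v2 + -3·v3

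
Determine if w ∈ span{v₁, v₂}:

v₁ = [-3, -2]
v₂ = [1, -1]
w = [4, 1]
Yes

Form the augmented matrix and row-reduce:
[v₁|v₂|w] = 
  [ -3,   1,   4]
  [ -2,  -1,   1]
R2 → R2 - (2/3)·R1
REF = 
  [  -3,    1,    4]
  [   0, -5/3, -5/3]

No row of the form [0 0 | nonzero], so the system is consistent. Back-substitution gives c₁ = -1, c₂ = 1: w = (-1)·v₁ + (1)·v₂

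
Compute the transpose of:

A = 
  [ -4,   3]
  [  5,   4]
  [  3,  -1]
Aᵀ = 
  [ -4,   5,   3]
  [  3,   4,  -1]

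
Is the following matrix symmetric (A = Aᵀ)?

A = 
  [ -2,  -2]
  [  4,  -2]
No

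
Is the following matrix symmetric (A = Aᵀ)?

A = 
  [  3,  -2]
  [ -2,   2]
Yes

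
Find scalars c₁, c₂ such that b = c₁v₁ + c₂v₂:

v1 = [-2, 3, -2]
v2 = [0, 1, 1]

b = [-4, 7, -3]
c1 = 2, c2 = 1

b = 2·v1 + 1·v2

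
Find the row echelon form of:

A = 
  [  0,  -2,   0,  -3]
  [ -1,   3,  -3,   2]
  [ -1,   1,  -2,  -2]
Row operations:
Swap R1 ↔ R2
R3 → R3 - (1)·R1
R3 → R3 - (1)·R2

Resulting echelon form:
REF = 
  [ -1,   3,  -3,   2]
  [  0,  -2,   0,  -3]
  [  0,   0,   1,  -1]

Rank = 3 (number of non-zero pivot rows).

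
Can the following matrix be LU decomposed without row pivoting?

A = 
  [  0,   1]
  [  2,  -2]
No.
A[1,1] = 0 but A[2,1] = 2 ≠ 0. Any LU with L unit lower triangular has (LU)[1,1] = U[1,1] and (LU)[2,1] = L[2,1]·U[1,1]; matching A forces U[1,1] = 0, which then forces (LU)[2,1] = 0 ≠ 2. A row swap (pivoting) is required.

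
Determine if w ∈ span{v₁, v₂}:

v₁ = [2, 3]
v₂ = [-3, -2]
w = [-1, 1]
Yes

Form the augmented matrix and row-reduce:
[v₁|v₂|w] = 
  [  2,  -3,  -1]
  [  3,  -2,   1]
R2 → R2 - (3/2)·R1
REF = 
  [  2,  -3,  -1]
  [  0, 5/2, 5/2]

No row of the form [0 0 | nonzero], so the system is consistent. Back-substitution gives c₁ = 1, c₂ = 1: w = (1)·v₁ + (1)·v₂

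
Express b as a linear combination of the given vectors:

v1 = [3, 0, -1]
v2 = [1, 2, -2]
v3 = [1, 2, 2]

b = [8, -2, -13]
c1 = 3, c2 = 2, c3 = -3

b = 3·v1 + 2·v2 + -3·v3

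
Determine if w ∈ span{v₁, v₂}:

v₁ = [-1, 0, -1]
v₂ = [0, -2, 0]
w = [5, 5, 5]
Yes

Form the augmented matrix and row-reduce:
[v₁|v₂|w] = 
  [ -1,   0,   5]
  [  0,  -2,   5]
  [ -1,   0,   5]
R3 → R3 - (1)·R1
REF = 
  [ -1,   0,   5]
  [  0,  -2,   5]
  [  0,   0,   0]

No row of the form [0 0 | nonzero], so the system is consistent. Back-substitution gives c₁ = -5, c₂ = -5/2: w = (-5)·v₁ + (-5/2)·v₂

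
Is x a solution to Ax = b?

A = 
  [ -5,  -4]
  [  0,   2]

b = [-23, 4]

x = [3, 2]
Yes

Ax = [-23, 4] = b ✓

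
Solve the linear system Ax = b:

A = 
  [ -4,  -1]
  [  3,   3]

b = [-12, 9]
x = [3, 0]

Row reduce the augmented matrix [A|b]:
R2 → R2 + (3/4)·R1
REF = 
  [ -4,  -1, -12]
  [  0, 9/4,   0]

Back-substitution:
x₂ = 0 / (9/4) = 0
x₁ = (-12 - (-1)(0)) / (-4) = 3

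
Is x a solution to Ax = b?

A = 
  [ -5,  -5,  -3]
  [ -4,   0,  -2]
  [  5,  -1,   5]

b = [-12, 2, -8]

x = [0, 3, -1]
Yes

Ax = [-12, 2, -8] = b ✓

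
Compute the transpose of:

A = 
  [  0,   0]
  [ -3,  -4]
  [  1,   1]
Aᵀ = 
  [  0,  -3,   1]
  [  0,  -4,   1]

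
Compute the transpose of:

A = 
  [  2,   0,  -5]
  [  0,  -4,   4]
Aᵀ = 
  [  2,   0]
  [  0,  -4]
  [ -5,   4]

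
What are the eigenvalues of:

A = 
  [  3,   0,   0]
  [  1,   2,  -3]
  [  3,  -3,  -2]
Characteristic polynomial: det(λI - A) = λ³ - 3λ² - 13λ + 39
Testing integer divisors of the constant term: p(3) = 0, so (λ - 3) is a factor:
p(λ) = (λ - 3)(λ² - 13)
λ² - 13 = 0  ⇒  λ = (0 ± √((0)² - 4·(-13)))/2 = (0 ± √(52))/2
  = √13,  -√13

λ = 3, √13, -√13  (≈ 3, 3.606, -3.606)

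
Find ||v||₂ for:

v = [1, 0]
1

||v||₂ = √((1)² + (0)²) = √1 = 1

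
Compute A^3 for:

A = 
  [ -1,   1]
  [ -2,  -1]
A² = A·A:
A²[1,1] = (-1)(-1) + (1)(-2) = -1
A²[1,2] = (-1)(1) + (1)(-1) = -2
A²[2,1] = (-2)(-1) + (-1)(-2) = 4
A²[2,2] = (-2)(1) + (-1)(-1) = -1
A² = 
  [ -1,  -2]
  [  4,  -1]

A^3 = A^2·A:
A^3[1,1] = (-1)(-1) + (-2)(-2) = 5
A^3[1,2] = (-1)(1) + (-2)(-1) = 1
A^3[2,1] = (4)(-1) + (-1)(-2) = -2
A^3[2,2] = (4)(1) + (-1)(-1) = 5
A^3 = 
  [  5,   1]
  [ -2,   5]

Therefore
A^3 = 
  [  5,   1]
  [ -2,   5]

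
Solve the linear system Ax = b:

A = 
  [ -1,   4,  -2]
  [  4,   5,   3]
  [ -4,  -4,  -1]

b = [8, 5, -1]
Row reduce the augmented matrix [A|b]:
R2 → R2 + (4)·R1
R3 → R3 - (4)·R1
R3 → R3 + (20/21)·R2
REF = 
  [   -1,     4,    -2,     8]
  [    0,    21,    -5,    37]
  [    0,     0, 47/21, 47/21]

Back-substitution:
x₃ = (47/21) / (47/21) = 1
x₂ = (37 - (-5)(1)) / 21 = 2
x₁ = (8 - (4)(2) - (-2)(1)) / (-1) = -2

x = [-2, 2, 1]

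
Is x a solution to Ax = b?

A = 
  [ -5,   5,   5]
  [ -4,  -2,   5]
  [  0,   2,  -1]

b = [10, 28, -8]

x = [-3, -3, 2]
Yes

Ax = [10, 28, -8] = b ✓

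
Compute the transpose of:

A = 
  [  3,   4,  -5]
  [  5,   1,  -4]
Aᵀ = 
  [  3,   5]
  [  4,   1]
  [ -5,  -4]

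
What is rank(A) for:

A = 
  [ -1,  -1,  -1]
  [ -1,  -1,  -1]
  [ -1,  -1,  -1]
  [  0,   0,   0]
rank(A) = 1

Row reduce:
R2 → R2 - (1)·R1
R3 → R3 - (1)·R1
REF = 
  [ -1,  -1,  -1]
  [  0,   0,   0]
  [  0,   0,   0]
  [  0,   0,   0]
Pivot columns: 1 → 1 pivot.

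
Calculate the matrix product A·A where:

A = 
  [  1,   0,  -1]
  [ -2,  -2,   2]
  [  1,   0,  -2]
A² = A·A:
A²[1,1] = (1)(1) + (0)(-2) + (-1)(1) = 0
A²[1,2] = (1)(0) + (0)(-2) + (-1)(0) = 0
A²[1,3] = (1)(-1) + (0)(2) + (-1)(-2) = 1
A²[2,1] = (-2)(1) + (-2)(-2) + (2)(1) = 4
A²[2,2] = (-2)(0) + (-2)(-2) + (2)(0) = 4
A²[2,3] = (-2)(-1) + (-2)(2) + (2)(-2) = -6
A²[3,1] = (1)(1) + (0)(-2) + (-2)(1) = -1
A²[3,2] = (1)(0) + (0)(-2) + (-2)(0) = 0
A²[3,3] = (1)(-1) + (0)(2) + (-2)(-2) = 3
A² = 
  [  0,   0,   1]
  [  4,   4,  -6]
  [ -1,   0,   3]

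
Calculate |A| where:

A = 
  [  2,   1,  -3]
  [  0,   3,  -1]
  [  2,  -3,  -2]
Cofactor expansion along row 1:
det(A) = (2)·((3)(-2) - (-1)(-3)) - (1)·((0)(-2) - (-1)(2)) + (-3)·((0)(-3) - (3)(2))
  = (2)(-9) - (1)(2) + (-3)(-6)
  = -2

det(A) = -2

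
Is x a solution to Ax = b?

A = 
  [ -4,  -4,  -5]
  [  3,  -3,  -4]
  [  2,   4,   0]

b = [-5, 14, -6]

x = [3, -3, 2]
No

Ax = [-10, 10, -6] ≠ b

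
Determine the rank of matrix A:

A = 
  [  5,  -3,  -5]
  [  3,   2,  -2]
rank(A) = 2

Row reduce:
R2 → R2 - (3/5)·R1
REF = 
  [   5,   -3,   -5]
  [   0, 19/5,    1]
Pivot columns: 1, 2 → 2 pivots.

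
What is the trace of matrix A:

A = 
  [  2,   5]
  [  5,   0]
2

tr(A) = 2 + 0 = 2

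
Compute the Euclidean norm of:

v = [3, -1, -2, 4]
5.477

||v||₂ = √((3)² + (-1)² + (-2)² + (4)²) = √30 = 5.477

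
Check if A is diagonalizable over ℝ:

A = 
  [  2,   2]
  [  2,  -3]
Yes

tr(A) = -1, det(A) = -10
Characteristic polynomial: λ² - tr(A)λ + det(A) = λ² + λ - 10
λ² + λ - 10 = 0  ⇒  λ = (-1 ± √((1)² - 4·(-10)))/2 = (-1 ± √(41))/2
  = (-1 + √41)/2,  (-1 - √41)/2
Eigenvalues: (-1 + √41)/2, (-1 - √41)/2  (≈ 2.702, -3.702)
The two irrational eigenvalues are distinct (simple), so each has alg. mult. = geom. mult. = 1.
Sum of geometric multiplicities equals n, so A has n independent eigenvectors.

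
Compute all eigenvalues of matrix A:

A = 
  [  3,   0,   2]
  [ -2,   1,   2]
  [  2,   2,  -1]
Characteristic polynomial: det(λI - A) = λ³ - 3λ² - 9λ + 27
Testing integer divisors of the constant term: p(-3) = 0, so (λ + 3) is a factor:
p(λ) = (λ + 3)(λ² - 6λ + 9)
λ² - 6λ + 9 = (λ - 3)²

λ = -3, 3, 3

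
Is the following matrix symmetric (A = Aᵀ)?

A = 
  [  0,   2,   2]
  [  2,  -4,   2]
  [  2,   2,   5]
Yes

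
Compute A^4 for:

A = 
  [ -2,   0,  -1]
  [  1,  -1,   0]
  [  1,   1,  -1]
A² = A·A:
A²[1,1] = (-2)(-2) + (0)(1) + (-1)(1) = 3
A²[1,2] = (-2)(0) + (0)(-1) + (-1)(1) = -1
A²[1,3] = (-2)(-1) + (0)(0) + (-1)(-1) = 3
A²[2,1] = (1)(-2) + (-1)(1) + (0)(1) = -3
A²[2,2] = (1)(0) + (-1)(-1) + (0)(1) = 1
A²[2,3] = (1)(-1) + (-1)(0) + (0)(-1) = -1
A²[3,1] = (1)(-2) + (1)(1) + (-1)(1) = -2
A²[3,2] = (1)(0) + (1)(-1) + (-1)(1) = -2
A²[3,3] = (1)(-1) + (1)(0) + (-1)(-1) = 0
A² = 
  [  3,  -1,   3]
  [ -3,   1,  -1]
  [ -2,  -2,   0]

A^3 = A^2·A:
A^3[1,1] = (3)(-2) + (-1)(1) + (3)(1) = -4
A^3[1,2] = (3)(0) + (-1)(-1) + (3)(1) = 4
A^3[1,3] = (3)(-1) + (-1)(0) + (3)(-1) = -6
A^3[2,1] = (-3)(-2) + (1)(1) + (-1)(1) = 6
A^3[2,2] = (-3)(0) + (1)(-1) + (-1)(1) = -2
A^3[2,3] = (-3)(-1) + (1)(0) + (-1)(-1) = 4
A^3[3,1] = (-2)(-2) + (-2)(1) + (0)(1) = 2
A^3[3,2] = (-2)(0) + (-2)(-1) + (0)(1) = 2
A^3[3,3] = (-2)(-1) + (-2)(0) + (0)(-1) = 2
A^3 = 
  [ -4,   4,  -6]
  [  6,  -2,   4]
  [  2,   2,   2]

A^4 = A^3·A:
A^4[1,1] = (-4)(-2) + (4)(1) + (-6)(1) = 6
A^4[1,2] = (-4)(0) + (4)(-1) + (-6)(1) = -10
A^4[1,3] = (-4)(-1) + (4)(0) + (-6)(-1) = 10
A^4[2,1] = (6)(-2) + (-2)(1) + (4)(1) = -10
A^4[2,2] = (6)(0) + (-2)(-1) + (4)(1) = 6
A^4[2,3] = (6)(-1) + (-2)(0) + (4)(-1) = -10
A^4[3,1] = (2)(-2) + (2)(1) + (2)(1) = 0
A^4[3,2] = (2)(0) + (2)(-1) + (2)(1) = 0
A^4[3,3] = (2)(-1) + (2)(0) + (2)(-1) = -4
A^4 = 
  [  6, -10,  10]
  [-10,   6, -10]
  [  0,   0,  -4]

Therefore
A^4 = 
  [  6, -10,  10]
  [-10,   6, -10]
  [  0,   0,  -4]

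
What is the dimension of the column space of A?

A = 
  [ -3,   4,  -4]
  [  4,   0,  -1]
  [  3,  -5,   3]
dim(Col(A)) = 3

Row reduce:
R2 → R2 + (4/3)·R1
R3 → R3 + (1)·R1
R3 → R3 + (3/16)·R2
REF = 
  [    -3,      4,     -4]
  [     0,   16/3,  -19/3]
  [     0,      0, -35/16]
Pivot columns: 1, 2, 3 → 3 pivots.
dim(Col(A)) = number of pivot columns = 3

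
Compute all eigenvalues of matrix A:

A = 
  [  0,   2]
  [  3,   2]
λ = 1 + √7, 1 - √7  (≈ 3.646, -1.646)

tr(A) = 2, det(A) = -6
Characteristic polynomial: λ² - tr(A)λ + det(A) = λ² - 2λ - 6
λ² - 2λ - 6 = 0  ⇒  λ = (2 ± √((-2)² - 4·(-6)))/2 = (2 ± √(28))/2
  = 1 + √7,  1 - √7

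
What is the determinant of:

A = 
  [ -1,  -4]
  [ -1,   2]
-6

For a 2×2 matrix, det = ad - bc = (-1)(2) - (-4)(-1) = -6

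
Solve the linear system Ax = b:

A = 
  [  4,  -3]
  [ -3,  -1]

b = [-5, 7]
x = [-2, -1]

Row reduce the augmented matrix [A|b]:
R2 → R2 + (3/4)·R1
REF = 
  [    4,    -3,    -5]
  [    0, -13/4,  13/4]

Back-substitution:
x₂ = (13/4) / (-13/4) = -1
x₁ = (-5 - (-3)(-1)) / 4 = -2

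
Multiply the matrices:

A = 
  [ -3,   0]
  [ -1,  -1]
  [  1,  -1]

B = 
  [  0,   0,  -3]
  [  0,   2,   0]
A is 3×2 and B is 2×3, so AB is 3×3. Each entry is (row of A)·(column of B):
AB[1,1] = (-3)(0) + (0)(0) = 0
AB[1,2] = (-3)(0) + (0)(2) = 0
AB[1,3] = (-3)(-3) + (0)(0) = 9
AB[2,1] = (-1)(0) + (-1)(0) = 0
AB[2,2] = (-1)(0) + (-1)(2) = -2
AB[2,3] = (-1)(-3) + (-1)(0) = 3
AB[3,1] = (1)(0) + (-1)(0) = 0
AB[3,2] = (1)(0) + (-1)(2) = -2
AB[3,3] = (1)(-3) + (-1)(0) = -3

AB = 
  [  0,   0,   9]
  [  0,  -2,   3]
  [  0,  -2,  -3]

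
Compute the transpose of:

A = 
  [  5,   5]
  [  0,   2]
Aᵀ = 
  [  5,   0]
  [  5,   2]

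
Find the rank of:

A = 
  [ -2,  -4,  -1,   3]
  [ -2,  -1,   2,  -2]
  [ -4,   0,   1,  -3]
Row reduce:
R2 → R2 - (1)·R1
R3 → R3 - (2)·R1
R3 → R3 - (8/3)·R2
REF = 
  [  -2,   -4,   -1,    3]
  [   0,    3,    3,   -5]
  [   0,    0,   -5, 13/3]
Pivot columns: 1, 2, 3 → 3 pivots.

rank(A) = 3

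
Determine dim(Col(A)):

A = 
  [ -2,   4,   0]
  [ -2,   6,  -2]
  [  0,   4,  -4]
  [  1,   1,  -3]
dim(Col(A)) = 2

Row reduce:
R2 → R2 - (1)·R1
R4 → R4 + (1/2)·R1
R3 → R3 - (2)·R2
R4 → R4 - (3/2)·R2
REF = 
  [ -2,   4,   0]
  [  0,   2,  -2]
  [  0,   0,   0]
  [  0,   0,   0]
Pivot columns: 1, 2 → 2 pivots.
dim(Col(A)) = number of pivot columns = 2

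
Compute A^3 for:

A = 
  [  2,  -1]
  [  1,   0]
A² = A·A:
A²[1,1] = (2)(2) + (-1)(1) = 3
A²[1,2] = (2)(-1) + (-1)(0) = -2
A²[2,1] = (1)(2) + (0)(1) = 2
A²[2,2] = (1)(-1) + (0)(0) = -1
A² = 
  [  3,  -2]
  [  2,  -1]

A^3 = A^2·A:
A^3[1,1] = (3)(2) + (-2)(1) = 4
A^3[1,2] = (3)(-1) + (-2)(0) = -3
A^3[2,1] = (2)(2) + (-1)(1) = 3
A^3[2,2] = (2)(-1) + (-1)(0) = -2
A^3 = 
  [  4,  -3]
  [  3,  -2]

Therefore
A^3 = 
  [  4,  -3]
  [  3,  -2]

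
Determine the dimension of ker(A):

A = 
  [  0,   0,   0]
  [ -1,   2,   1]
nullity(A) = 2

Row reduce:
Swap R1 ↔ R2
REF = 
  [ -1,   2,   1]
  [  0,   0,   0]
Pivot columns: 1 → 1 pivot.
rank(A) = 1, so nullity(A) = 3 - 1 = 2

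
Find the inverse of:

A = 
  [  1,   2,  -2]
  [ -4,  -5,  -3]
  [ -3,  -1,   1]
det(A) = (1)·((-5)(1) - (-3)(-1)) - (2)·((-4)(1) - (-3)(-3)) + (-2)·((-4)(-1) - (-5)(-3))
  = (1)(-8) - (2)(-13) + (-2)(-11)
  = 40
det(A) = 40 ≠ 0, so A is invertible.

Cofactors Cᵢⱼ = (-1)ⁱ⁺ʲ·Mᵢⱼ:
C = 
  [ -8,  13, -11]
  [  0,  -5,  -5]
  [-16,  11,   3]

adj(A) = Cᵀ:
adj(A) = 
  [ -8,   0, -16]
  [ 13,  -5,  11]
  [-11,  -5,   3]

A⁻¹ = (1/40) · adj(A):
A⁻¹ = 
  [  -1/5,      0,   -2/5]
  [ 13/40,   -1/8,  11/40]
  [-11/40,   -1/8,   3/40]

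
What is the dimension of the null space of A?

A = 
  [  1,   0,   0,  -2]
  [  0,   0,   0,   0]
nullity(A) = 3

Row reduce:
(no row operations needed)
REF = 
  [  1,   0,   0,  -2]
  [  0,   0,   0,   0]
Pivot columns: 1 → 1 pivot.
rank(A) = 1, so nullity(A) = 4 - 1 = 3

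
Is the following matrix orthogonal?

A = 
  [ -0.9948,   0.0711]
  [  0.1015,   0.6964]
No

AᵀA = 
  [  0.9999,   0]
  [  0,   0.4900]
≠ I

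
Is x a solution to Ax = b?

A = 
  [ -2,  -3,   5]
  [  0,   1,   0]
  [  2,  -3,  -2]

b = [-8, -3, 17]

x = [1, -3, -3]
Yes

Ax = [-8, -3, 17] = b ✓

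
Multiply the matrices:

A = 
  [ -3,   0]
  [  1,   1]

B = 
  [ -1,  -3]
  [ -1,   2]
A is 2×2 and B is 2×2, so AB is 2×2. Each entry is (row of A)·(column of B):
AB[1,1] = (-3)(-1) + (0)(-1) = 3
AB[1,2] = (-3)(-3) + (0)(2) = 9
AB[2,1] = (1)(-1) + (1)(-1) = -2
AB[2,2] = (1)(-3) + (1)(2) = -1

AB = 
  [  3,   9]
  [ -2,  -1]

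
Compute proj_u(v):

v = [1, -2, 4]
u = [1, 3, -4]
proj_u(v) = [-21/26, -63/26, 42/13]

v·u = (1)(1) + (-2)(3) + (4)(-4) = -21
u·u = (1)² + (3)² + (-4)² = 26
proj_u(v) = (v·u / u·u) × u = (-21/26) × u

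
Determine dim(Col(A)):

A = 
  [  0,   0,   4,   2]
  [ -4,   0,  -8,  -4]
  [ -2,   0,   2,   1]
dim(Col(A)) = 2

Row reduce:
Swap R1 ↔ R2
R3 → R3 - (1/2)·R1
R3 → R3 - (3/2)·R2
REF = 
  [ -4,   0,  -8,  -4]
  [  0,   0,   4,   2]
  [  0,   0,   0,   0]
Pivot columns: 1, 3 → 2 pivots.
dim(Col(A)) = number of pivot columns = 2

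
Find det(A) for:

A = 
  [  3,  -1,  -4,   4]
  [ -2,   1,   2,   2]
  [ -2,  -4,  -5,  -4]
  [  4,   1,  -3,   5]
Cofactor expansion along row 1: det(A) = a₁₁M₁₁ - a₁₂M₁₂ + a₁₃M₁₃ - a₁₄M₁₄

M₁₁ = det[[1, 2, 2]; [-4, -5, -4]; [1, -3, 5]]
  = (1)·((-5)(5) - (-4)(-3)) - (2)·((-4)(5) - (-4)(1)) + (2)·((-4)(-3) - (-5)(1))
  = (1)(-37) - (2)(-16) + (2)(17)
  = 29
M₁₂ = det[[-2, 2, 2]; [-2, -5, -4]; [4, -3, 5]]
  = (-2)·((-5)(5) - (-4)(-3)) - (2)·((-2)(5) - (-4)(4)) + (2)·((-2)(-3) - (-5)(4))
  = (-2)(-37) - (2)(6) + (2)(26)
  = 114
M₁₃ = det[[-2, 1, 2]; [-2, -4, -4]; [4, 1, 5]]
  = (-2)·((-4)(5) - (-4)(1)) - (1)·((-2)(5) - (-4)(4)) + (2)·((-2)(1) - (-4)(4))
  = (-2)(-16) - (1)(6) + (2)(14)
  = 54
M₁₄ = det[[-2, 1, 2]; [-2, -4, -5]; [4, 1, -3]]
  = (-2)·((-4)(-3) - (-5)(1)) - (1)·((-2)(-3) - (-5)(4)) + (2)·((-2)(1) - (-4)(4))
  = (-2)(17) - (1)(26) + (2)(14)
  = -32

det(A) = (3)(29) - (-1)(114) + (-4)(54) - (4)(-32) = 113

det(A) = 113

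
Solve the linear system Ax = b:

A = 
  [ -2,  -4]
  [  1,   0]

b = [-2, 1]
Row reduce the augmented matrix [A|b]:
R2 → R2 + (1/2)·R1
REF = 
  [ -2,  -4,  -2]
  [  0,  -2,   0]

Back-substitution:
x₂ = 0 / (-2) = 0
x₁ = (-2 - (-4)(0)) / (-2) = 1

x = [1, 0]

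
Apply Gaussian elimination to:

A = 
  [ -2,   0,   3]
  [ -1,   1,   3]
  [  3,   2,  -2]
Row operations:
R2 → R2 - (1/2)·R1
R3 → R3 + (3/2)·R1
R3 → R3 - (2)·R2

Resulting echelon form:
REF = 
  [  -2,    0,    3]
  [   0,    1,  3/2]
  [   0,    0, -1/2]

Rank = 3 (number of non-zero pivot rows).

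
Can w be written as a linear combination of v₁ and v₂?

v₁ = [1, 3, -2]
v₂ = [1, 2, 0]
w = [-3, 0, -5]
No

Form the augmented matrix and row-reduce:
[v₁|v₂|w] = 
  [  1,   1,  -3]
  [  3,   2,   0]
  [ -2,   0,  -5]
R2 → R2 - (3)·R1
R3 → R3 + (2)·R1
R3 → R3 + (2)·R2
REF = 
  [  1,   1,  -3]
  [  0,  -1,   9]
  [  0,   0,   7]

Row 3 reads [0 0 | 7], i.e. 0 = 7, so the system is inconsistent and w ∉ span{v₁, v₂}.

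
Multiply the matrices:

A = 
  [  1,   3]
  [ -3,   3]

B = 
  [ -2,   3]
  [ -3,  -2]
AB = 
  [-11,  -3]
  [ -3, -15]

A is 2×2 and B is 2×2, so AB is 2×2. Each entry is (row of A)·(column of B):
AB[1,1] = (1)(-2) + (3)(-3) = -11
AB[1,2] = (1)(3) + (3)(-2) = -3
AB[2,1] = (-3)(-2) + (3)(-3) = -3
AB[2,2] = (-3)(3) + (3)(-2) = -15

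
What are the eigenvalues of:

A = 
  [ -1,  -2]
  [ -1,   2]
tr(A) = 1, det(A) = -4
Characteristic polynomial: λ² - tr(A)λ + det(A) = λ² - λ - 4
λ² - λ - 4 = 0  ⇒  λ = (1 ± √((-1)² - 4·(-4)))/2 = (1 ± √(17))/2
  = (1 + √17)/2,  (1 - √17)/2

λ = (1 + √17)/2, (1 - √17)/2  (≈ 2.562, -1.562)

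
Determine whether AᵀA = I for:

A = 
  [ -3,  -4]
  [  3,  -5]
No

AᵀA = 
  [ 18,  -3]
  [ -3,  41]
≠ I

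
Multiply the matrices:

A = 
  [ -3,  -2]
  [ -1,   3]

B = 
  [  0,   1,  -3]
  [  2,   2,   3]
A is 2×2 and B is 2×3, so AB is 2×3. Each entry is (row of A)·(column of B):
AB[1,1] = (-3)(0) + (-2)(2) = -4
AB[1,2] = (-3)(1) + (-2)(2) = -7
AB[1,3] = (-3)(-3) + (-2)(3) = 3
AB[2,1] = (-1)(0) + (3)(2) = 6
AB[2,2] = (-1)(1) + (3)(2) = 5
AB[2,3] = (-1)(-3) + (3)(3) = 12

AB = 
  [ -4,  -7,   3]
  [  6,   5,  12]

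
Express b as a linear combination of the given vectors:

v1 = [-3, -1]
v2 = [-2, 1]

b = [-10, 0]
c1 = 2, c2 = 2

b = 2·v1 + 2·v2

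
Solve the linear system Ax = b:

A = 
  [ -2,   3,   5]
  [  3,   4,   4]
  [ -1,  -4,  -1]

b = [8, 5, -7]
Row reduce the augmented matrix [A|b]:
R2 → R2 + (3/2)·R1
R3 → R3 - (1/2)·R1
R3 → R3 + (11/17)·R2
REF = 
  [   -2,     3,     5,     8]
  [    0,  17/2,  23/2,    17]
  [    0,     0, 67/17,     0]

Back-substitution:
x₃ = 0 / (67/17) = 0
x₂ = (17 - (23/2)(0)) / (17/2) = 2
x₁ = (8 - (3)(2) - (5)(0)) / (-2) = -1

x = [-1, 2, 0]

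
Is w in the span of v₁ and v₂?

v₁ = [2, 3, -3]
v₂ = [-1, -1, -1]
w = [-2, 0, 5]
No

Form the augmented matrix and row-reduce:
[v₁|v₂|w] = 
  [  2,  -1,  -2]
  [  3,  -1,   0]
  [ -3,  -1,   5]
R2 → R2 - (3/2)·R1
R3 → R3 + (3/2)·R1
R3 → R3 + (5)·R2
REF = 
  [  2,  -1,  -2]
  [  0, 1/2,   3]
  [  0,   0,  17]

Row 3 reads [0 0 | 17], i.e. 0 = 17, so the system is inconsistent and w ∉ span{v₁, v₂}.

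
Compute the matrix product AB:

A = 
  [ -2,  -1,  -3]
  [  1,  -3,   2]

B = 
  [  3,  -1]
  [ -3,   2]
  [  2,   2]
A is 2×3 and B is 3×2, so AB is 2×2. Each entry is (row of A)·(column of B):
AB[1,1] = (-2)(3) + (-1)(-3) + (-3)(2) = -9
AB[1,2] = (-2)(-1) + (-1)(2) + (-3)(2) = -6
AB[2,1] = (1)(3) + (-3)(-3) + (2)(2) = 16
AB[2,2] = (1)(-1) + (-3)(2) + (2)(2) = -3

AB = 
  [ -9,  -6]
  [ 16,  -3]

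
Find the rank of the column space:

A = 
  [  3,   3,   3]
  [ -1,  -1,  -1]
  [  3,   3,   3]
dim(Col(A)) = 1

Row reduce:
R2 → R2 + (1/3)·R1
R3 → R3 - (1)·R1
REF = 
  [  3,   3,   3]
  [  0,   0,   0]
  [  0,   0,   0]
Pivot columns: 1 → 1 pivot.
dim(Col(A)) = number of pivot columns = 1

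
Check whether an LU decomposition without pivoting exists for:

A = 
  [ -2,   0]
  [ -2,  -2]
Yes.
A[1,1] = -2 ≠ 0, so Gaussian elimination proceeds without a row swap: multiplier ℓ₂₁ = (-2)/(-2) = 1, and U[2,2] = -2 - (1)(0) = -2.
L = 
  [  1,   0]
  [  1,   1]
U = 
  [ -2,   0]
  [  0,  -2]
Check row 2 of LU: [(1)(-2), (1)(0) + (-2)] = [-2, -2] = row 2 of A ✓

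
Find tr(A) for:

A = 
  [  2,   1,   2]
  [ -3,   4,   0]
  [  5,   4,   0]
6

tr(A) = 2 + 4 + 0 = 6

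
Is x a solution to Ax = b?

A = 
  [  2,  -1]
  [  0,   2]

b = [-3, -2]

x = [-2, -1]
Yes

Ax = [-3, -2] = b ✓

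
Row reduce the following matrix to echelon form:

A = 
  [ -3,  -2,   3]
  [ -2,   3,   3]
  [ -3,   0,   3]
Row operations:
R2 → R2 - (2/3)·R1
R3 → R3 - (1)·R1
R3 → R3 - (6/13)·R2

Resulting echelon form:
REF = 
  [   -3,    -2,     3]
  [    0,  13/3,     1]
  [    0,     0, -6/13]

Rank = 3 (number of non-zero pivot rows).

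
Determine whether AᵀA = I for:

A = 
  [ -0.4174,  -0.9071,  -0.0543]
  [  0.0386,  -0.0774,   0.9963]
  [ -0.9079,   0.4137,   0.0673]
Yes

AᵀA = 
  [  1,   0,   0]
  [  0,   1,   0]
  [  0,   0,   1.0001]
≈ I (equal to I up to the 4-dp rounding of the entries)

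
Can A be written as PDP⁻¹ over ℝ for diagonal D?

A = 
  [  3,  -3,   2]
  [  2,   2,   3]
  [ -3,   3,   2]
No

Characteristic polynomial: det(λI - A) = λ³ - 7λ² + 19λ - 48
By the rational root theorem any rational root is an integer dividing 48; none of those is a root, so p(λ) has no rational roots and hence (being an irreducible cubic) no repeated roots.
Discriminant of the cubic: Δ = -22899
Δ < 0 ⇒ one real eigenvalue and a complex-conjugate pair: λ ≈ 5.12, 0.9399 + 2.914i, 0.9399 - 2.914i
Has complex eigenvalues (not diagonalizable over ℝ).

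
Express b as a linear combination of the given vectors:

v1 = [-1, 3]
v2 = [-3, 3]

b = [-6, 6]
c1 = 0, c2 = 2

b = 0·v1 + 2·v2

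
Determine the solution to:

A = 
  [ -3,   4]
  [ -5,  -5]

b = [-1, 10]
Row reduce the augmented matrix [A|b]:
R2 → R2 - (5/3)·R1
REF = 
  [   -3,     4,    -1]
  [    0, -35/3,  35/3]

Back-substitution:
x₂ = (35/3) / (-35/3) = -1
x₁ = (-1 - (4)(-1)) / (-3) = -1

x = [-1, -1]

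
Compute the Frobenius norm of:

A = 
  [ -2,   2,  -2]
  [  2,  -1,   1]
||A||_F = 4.243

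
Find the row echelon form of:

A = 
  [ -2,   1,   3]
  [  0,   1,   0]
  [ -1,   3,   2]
Row operations:
R3 → R3 - (1/2)·R1
R3 → R3 - (5/2)·R2

Resulting echelon form:
REF = 
  [ -2,   1,   3]
  [  0,   1,   0]
  [  0,   0, 1/2]

Rank = 3 (number of non-zero pivot rows).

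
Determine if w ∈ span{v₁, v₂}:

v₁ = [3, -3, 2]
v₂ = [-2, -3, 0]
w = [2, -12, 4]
Yes

Form the augmented matrix and row-reduce:
[v₁|v₂|w] = 
  [  3,  -2,   2]
  [ -3,  -3, -12]
  [  2,   0,   4]
R2 → R2 + (1)·R1
R3 → R3 - (2/3)·R1
R3 → R3 + (4/15)·R2
REF = 
  [  3,  -2,   2]
  [  0,  -5, -10]
  [  0,   0,   0]

No row of the form [0 0 | nonzero], so the system is consistent. Back-substitution gives c₁ = 2, c₂ = 2: w = (2)·v₁ + (2)·v₂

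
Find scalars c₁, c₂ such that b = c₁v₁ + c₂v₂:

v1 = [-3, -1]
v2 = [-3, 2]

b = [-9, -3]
c1 = 3, c2 = 0

b = 3·v1 + 0·v2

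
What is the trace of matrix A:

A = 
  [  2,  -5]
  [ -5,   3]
5

tr(A) = 2 + 3 = 5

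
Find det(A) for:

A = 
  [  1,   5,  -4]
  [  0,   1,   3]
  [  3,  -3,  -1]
Cofactor expansion along row 1:
det(A) = (1)·((1)(-1) - (3)(-3)) - (5)·((0)(-1) - (3)(3)) + (-4)·((0)(-3) - (1)(3))
  = (1)(8) - (5)(-9) + (-4)(-3)
  = 65

det(A) = 65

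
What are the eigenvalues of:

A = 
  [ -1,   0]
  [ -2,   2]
tr(A) = 1, det(A) = -2
Characteristic polynomial: λ² - tr(A)λ + det(A) = λ² - λ - 2
λ² - λ - 2 = (λ + 1)(λ - 2)

λ = 2, -1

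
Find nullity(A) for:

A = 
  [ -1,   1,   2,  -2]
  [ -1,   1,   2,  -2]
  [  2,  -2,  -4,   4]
nullity(A) = 3

Row reduce:
R2 → R2 - (1)·R1
R3 → R3 + (2)·R1
REF = 
  [ -1,   1,   2,  -2]
  [  0,   0,   0,   0]
  [  0,   0,   0,   0]
Pivot columns: 1 → 1 pivot.
rank(A) = 1, so nullity(A) = 4 - 1 = 3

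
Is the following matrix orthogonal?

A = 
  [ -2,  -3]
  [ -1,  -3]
No

AᵀA = 
  [  5,   9]
  [  9,  18]
≠ I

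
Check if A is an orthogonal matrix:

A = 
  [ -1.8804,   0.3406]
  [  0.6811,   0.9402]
No

AᵀA = 
  [  3.9998,  -0.0001]
  [ -0.0001,   1]
≠ I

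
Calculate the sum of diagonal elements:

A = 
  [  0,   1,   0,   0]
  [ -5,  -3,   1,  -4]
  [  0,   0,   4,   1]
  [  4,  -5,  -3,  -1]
0

tr(A) = 0 + -3 + 4 + -1 = 0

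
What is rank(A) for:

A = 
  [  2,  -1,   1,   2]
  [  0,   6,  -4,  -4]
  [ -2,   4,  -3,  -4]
rank(A) = 2

Row reduce:
R3 → R3 + (1)·R1
R3 → R3 - (1/2)·R2
REF = 
  [  2,  -1,   1,   2]
  [  0,   6,  -4,  -4]
  [  0,   0,   0,   0]
Pivot columns: 1, 2 → 2 pivots.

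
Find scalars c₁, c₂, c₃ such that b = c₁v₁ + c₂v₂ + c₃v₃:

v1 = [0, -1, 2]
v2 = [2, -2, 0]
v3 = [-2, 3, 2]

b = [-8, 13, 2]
c1 = -2, c2 = -1, c3 = 3

b = -2·v1 + -1·v2 + 3·v3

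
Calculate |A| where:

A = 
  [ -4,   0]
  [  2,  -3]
12

For a 2×2 matrix, det = ad - bc = (-4)(-3) - (0)(2) = 12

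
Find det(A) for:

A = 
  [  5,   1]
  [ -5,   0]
For a 2×2 matrix, det = ad - bc = (5)(0) - (1)(-5) = 5

det(A) = 5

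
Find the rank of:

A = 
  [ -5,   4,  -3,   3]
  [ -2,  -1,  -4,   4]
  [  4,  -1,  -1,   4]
Row reduce:
R2 → R2 - (2/5)·R1
R3 → R3 + (4/5)·R1
R3 → R3 + (11/13)·R2
REF = 
  [    -5,      4,     -3,      3]
  [     0,  -13/5,  -14/5,   14/5]
  [     0,      0, -75/13, 114/13]
Pivot columns: 1, 2, 3 → 3 pivots.

rank(A) = 3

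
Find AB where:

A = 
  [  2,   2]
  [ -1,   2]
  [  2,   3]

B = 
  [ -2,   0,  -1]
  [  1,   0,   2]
AB = 
  [ -2,   0,   2]
  [  4,   0,   5]
  [ -1,   0,   4]

A is 3×2 and B is 2×3, so AB is 3×3. Each entry is (row of A)·(column of B):
AB[1,1] = (2)(-2) + (2)(1) = -2
AB[1,2] = (2)(0) + (2)(0) = 0
AB[1,3] = (2)(-1) + (2)(2) = 2
AB[2,1] = (-1)(-2) + (2)(1) = 4
AB[2,2] = (-1)(0) + (2)(0) = 0
AB[2,3] = (-1)(-1) + (2)(2) = 5
AB[3,1] = (2)(-2) + (3)(1) = -1
AB[3,2] = (2)(0) + (3)(0) = 0
AB[3,3] = (2)(-1) + (3)(2) = 4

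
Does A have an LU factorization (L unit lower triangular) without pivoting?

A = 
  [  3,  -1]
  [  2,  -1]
Yes.
A[1,1] = 3 ≠ 0, so Gaussian elimination proceeds without a row swap: multiplier ℓ₂₁ = (2)/(3) = 2/3, and U[2,2] = -1 - (2/3)(-1) = -1/3.
L = 
  [  1,   0]
  [2/3,   1]
U = 
  [   3,   -1]
  [   0, -1/3]
Check row 2 of LU: [(2/3)(3), (2/3)(-1) + (-1/3)] = [2, -1] = row 2 of A ✓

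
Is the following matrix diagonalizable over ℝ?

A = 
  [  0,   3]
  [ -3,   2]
No

tr(A) = 2, det(A) = 9
Characteristic polynomial: λ² - tr(A)λ + det(A) = λ² - 2λ + 9
λ² - 2λ + 9 = 0  ⇒  λ = (2 ± √((-2)² - 4·(9)))/2 = (2 ± √(-32))/2
  = 1 + 2i√2,  1 - 2i√2
Eigenvalues: 1 + 2i√2, 1 - 2i√2  (≈ 1 + 2.828i, 1 - 2.828i)
Has complex eigenvalues (not diagonalizable over ℝ).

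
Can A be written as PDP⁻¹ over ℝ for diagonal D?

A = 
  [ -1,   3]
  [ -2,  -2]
No

tr(A) = -3, det(A) = 8
Characteristic polynomial: λ² - tr(A)λ + det(A) = λ² + 3λ + 8
λ² + 3λ + 8 = 0  ⇒  λ = (-3 ± √((3)² - 4·(8)))/2 = (-3 ± √(-23))/2
  = (-3 + i√23)/2,  (-3 - i√23)/2
Eigenvalues: (-3 + i√23)/2, (-3 - i√23)/2  (≈ -1.5 + 2.398i, -1.5 - 2.398i)
Has complex eigenvalues (not diagonalizable over ℝ).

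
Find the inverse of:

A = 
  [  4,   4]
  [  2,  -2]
det(A) = (4)(-2) - (4)(2) = -16
For a 2×2 matrix, A⁻¹ = (1/det(A)) · [[d, -b], [-c, a]]
    = (-1/16) · [[-2, -4], [-2, 4]]

A⁻¹ = 
  [ 1/8,  1/4]
  [ 1/8, -1/4]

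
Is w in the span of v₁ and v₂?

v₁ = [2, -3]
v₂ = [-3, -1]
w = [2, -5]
Yes

Form the augmented matrix and row-reduce:
[v₁|v₂|w] = 
  [  2,  -3,   2]
  [ -3,  -1,  -5]
R2 → R2 + (3/2)·R1
REF = 
  [    2,    -3,     2]
  [    0, -11/2,    -2]

No row of the form [0 0 | nonzero], so the system is consistent. Back-substitution gives c₁ = 17/11, c₂ = 4/11: w = (17/11)·v₁ + (4/11)·v₂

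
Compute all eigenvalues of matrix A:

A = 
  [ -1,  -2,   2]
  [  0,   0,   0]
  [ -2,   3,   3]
λ = 0, 1, 1

Characteristic polynomial: det(λI - A) = λ³ - 2λ² + λ
The constant term is 0, so λ = 0 is a root: p(λ) = λ(λ² - 2λ + 1)
λ² - 2λ + 1 = (λ - 1)²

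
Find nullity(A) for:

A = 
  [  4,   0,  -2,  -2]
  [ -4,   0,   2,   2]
nullity(A) = 3

Row reduce:
R2 → R2 + (1)·R1
REF = 
  [  4,   0,  -2,  -2]
  [  0,   0,   0,   0]
Pivot columns: 1 → 1 pivot.
rank(A) = 1, so nullity(A) = 4 - 1 = 3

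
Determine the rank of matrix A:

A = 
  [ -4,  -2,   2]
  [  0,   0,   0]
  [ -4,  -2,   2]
Row reduce:
R3 → R3 - (1)·R1
REF = 
  [ -4,  -2,   2]
  [  0,   0,   0]
  [  0,   0,   0]
Pivot columns: 1 → 1 pivot.

rank(A) = 1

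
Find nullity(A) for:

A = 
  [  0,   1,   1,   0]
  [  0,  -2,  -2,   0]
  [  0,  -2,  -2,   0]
nullity(A) = 3

Row reduce:
R2 → R2 + (2)·R1
R3 → R3 + (2)·R1
REF = 
  [  0,   1,   1,   0]
  [  0,   0,   0,   0]
  [  0,   0,   0,   0]
Pivot columns: 2 → 1 pivot.
rank(A) = 1, so nullity(A) = 4 - 1 = 3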